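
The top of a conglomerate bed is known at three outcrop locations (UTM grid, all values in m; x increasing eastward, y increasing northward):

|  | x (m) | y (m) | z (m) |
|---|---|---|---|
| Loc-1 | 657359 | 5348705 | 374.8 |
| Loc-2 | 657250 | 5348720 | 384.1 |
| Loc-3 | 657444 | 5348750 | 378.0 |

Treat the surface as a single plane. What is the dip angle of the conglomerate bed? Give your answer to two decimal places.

10.97°

Two edge vectors: Loc-1→Loc-2 = (-109, 15, 9.3), Loc-1→Loc-3 = (85, 45, 3.2).
Normal n = (Loc-1→Loc-2) × (Loc-1→Loc-3) = (-370.5, 1139.3, -6180).
So ∂z/∂x = −n_x/n_z = −0.05995 and ∂z/∂y = −n_y/n_z = 0.18435.
Gradient magnitude |∇z| = √(a² + b²) = √(0.00359 + 0.03399) = 0.19386.
True dip = arctan(0.19386) = 10.97°, dipping toward SSE (azimuth ≈ 162°).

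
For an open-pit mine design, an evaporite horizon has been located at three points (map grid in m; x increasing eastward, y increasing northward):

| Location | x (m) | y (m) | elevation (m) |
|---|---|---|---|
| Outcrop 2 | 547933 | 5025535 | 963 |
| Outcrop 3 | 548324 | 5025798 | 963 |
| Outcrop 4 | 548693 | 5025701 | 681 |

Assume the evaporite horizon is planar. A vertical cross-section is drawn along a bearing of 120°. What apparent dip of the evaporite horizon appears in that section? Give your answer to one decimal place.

Let the plane be z = a·x + b·y + c.
Outcrop 3−Outcrop 2: 391a + 263b = 0;  Outcrop 4−Outcrop 2: 760a + 166b = −282.
Solving gives a = −0.54948, b = 0.81691.
Unit vector along 120° is (sin 120°, cos 120°) = (0.8660, -0.5000).
Slope in that direction = a·(0.8660) + b·(-0.5000) = −0.88432.
Apparent dip = arctan|0.88432| = 41.5° (true dip is 44.6°, so apparent ≤ true as expected).

41.5°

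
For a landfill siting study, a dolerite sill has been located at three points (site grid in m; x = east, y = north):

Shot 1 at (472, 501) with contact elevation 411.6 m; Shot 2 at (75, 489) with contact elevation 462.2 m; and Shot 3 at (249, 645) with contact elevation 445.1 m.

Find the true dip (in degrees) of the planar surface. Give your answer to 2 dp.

Let the plane be z = a·x + b·y + c.
Shot 2−Shot 1: −397a − 12b = 50.6;  Shot 3−Shot 1: −223a + 144b = 33.5.
Solving gives a = −0.12847, b = 0.03368.
Gradient magnitude |∇z| = √(a² + b²) = √(0.01651 + 0.00113) = 0.13282.
True dip = arctan(0.13282) = 7.57°, dipping toward ESE (azimuth ≈ 105°).

7.57°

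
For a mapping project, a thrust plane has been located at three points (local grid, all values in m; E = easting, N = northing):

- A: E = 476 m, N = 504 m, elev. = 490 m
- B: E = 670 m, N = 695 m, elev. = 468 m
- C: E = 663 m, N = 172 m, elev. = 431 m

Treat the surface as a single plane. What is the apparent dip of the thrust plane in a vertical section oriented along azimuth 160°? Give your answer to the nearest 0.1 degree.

7.5°

Two edge vectors: A→B = (194, 191, -22), A→C = (187, -332, -59).
Normal n = (A→B) × (A→C) = (-18573, 7332, -100125).
So ∂z/∂E = −n_x/n_z = −0.18550 and ∂z/∂N = −n_y/n_z = 0.07323.
Unit vector along 160° is (sin 160°, cos 160°) = (0.3420, -0.9397).
Slope in that direction = a·(0.3420) + b·(-0.9397) = −0.13226.
Apparent dip = arctan|0.13226| = 7.5° (true dip is 11.3°, so apparent ≤ true as expected).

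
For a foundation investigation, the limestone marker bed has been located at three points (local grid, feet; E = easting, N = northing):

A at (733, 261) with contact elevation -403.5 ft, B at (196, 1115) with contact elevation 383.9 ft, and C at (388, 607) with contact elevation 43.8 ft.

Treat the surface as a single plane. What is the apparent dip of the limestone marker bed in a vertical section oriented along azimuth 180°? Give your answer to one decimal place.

16.1°

Let the plane be z = a·E + b·N + c.
B−A: −537a + 854b = 787.4;  C−A: −345a + 346b = 447.3.
Solving gives a = −1.00667, b = 0.28901.
Unit vector along 180° is (sin 180°, cos 180°) = (0.0000, -1.0000).
Slope in that direction = a·(0.0000) + b·(-1.0000) = −0.28901.
Apparent dip = arctan|0.28901| = 16.1° (true dip is 46.3°, so apparent ≤ true as expected).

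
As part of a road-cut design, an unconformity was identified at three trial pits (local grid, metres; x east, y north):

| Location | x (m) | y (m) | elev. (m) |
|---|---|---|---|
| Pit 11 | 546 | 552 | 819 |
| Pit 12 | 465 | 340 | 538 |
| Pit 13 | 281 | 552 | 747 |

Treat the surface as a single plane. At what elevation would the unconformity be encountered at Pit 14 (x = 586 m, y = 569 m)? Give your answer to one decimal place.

Two edge vectors: Pit 11→Pit 12 = (-81, -212, -281), Pit 11→Pit 13 = (-265, 0, -72).
Normal n = (Pit 11→Pit 12) × (Pit 11→Pit 13) = (15264, 68633, -56180).
So ∂z/∂x = −n_x/n_z = 0.27170 and ∂z/∂y = −n_y/n_z = 1.22166.
Intercept c from Pit 11: 819 − 148.35 − 674.36 = −3.70.
At (586, 569): z = 159.2 + 695.1 − 3.70 = 850.6 m.

850.6 m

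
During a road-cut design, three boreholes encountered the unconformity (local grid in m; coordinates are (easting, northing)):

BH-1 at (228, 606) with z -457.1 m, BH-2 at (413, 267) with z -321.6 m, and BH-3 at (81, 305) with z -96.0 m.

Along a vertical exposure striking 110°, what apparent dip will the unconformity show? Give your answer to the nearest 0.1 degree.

Let the plane be z = a·E + b·N + c.
BH-2−BH-1: 185a − 339b = 135.5;  BH-3−BH-1: −147a − 301b = 361.1.
Solving gives a = −0.77359, b = −0.82187.
Unit vector along 110° is (sin 110°, cos 110°) = (0.9397, -0.3420).
Slope in that direction = a·(0.9397) + b·(-0.3420) = −0.44584.
Apparent dip = arctan|0.44584| = 24.0° (true dip is 48.5°, so apparent ≤ true as expected).

24.0°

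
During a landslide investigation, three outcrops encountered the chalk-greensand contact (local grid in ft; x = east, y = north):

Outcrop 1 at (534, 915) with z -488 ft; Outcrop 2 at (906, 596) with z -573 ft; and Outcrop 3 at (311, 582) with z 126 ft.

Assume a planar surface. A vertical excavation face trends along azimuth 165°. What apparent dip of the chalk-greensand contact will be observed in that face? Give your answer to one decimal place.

Two edge vectors: Outcrop 1→Outcrop 2 = (372, -319, -85), Outcrop 1→Outcrop 3 = (-223, -333, 614).
Normal n = (Outcrop 1→Outcrop 2) × (Outcrop 1→Outcrop 3) = (-224171, -209453, -195013).
So ∂z/∂x = −n_x/n_z = −1.14952 and ∂z/∂y = −n_y/n_z = −1.07405.
Unit vector along 165° is (sin 165°, cos 165°) = (0.2588, -0.9659).
Slope in that direction = a·(0.2588) + b·(-0.9659) = 0.73993.
Apparent dip = arctan|0.73993| = 36.5° (true dip is 57.6°, so apparent ≤ true as expected).

36.5°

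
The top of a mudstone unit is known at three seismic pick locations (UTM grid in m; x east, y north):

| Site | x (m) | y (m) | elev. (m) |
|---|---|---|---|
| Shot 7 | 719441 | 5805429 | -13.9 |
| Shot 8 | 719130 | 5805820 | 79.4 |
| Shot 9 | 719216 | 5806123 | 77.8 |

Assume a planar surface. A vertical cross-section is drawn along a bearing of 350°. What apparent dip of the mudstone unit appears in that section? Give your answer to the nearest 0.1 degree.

5.6°

Two edge vectors: Shot 7→Shot 8 = (-311, 391, 93.3), Shot 7→Shot 9 = (-225, 694, 91.7).
Normal n = (Shot 7→Shot 8) × (Shot 7→Shot 9) = (-28895.5, 7526.2, -127859).
So ∂z/∂x = −n_x/n_z = −0.22600 and ∂z/∂y = −n_y/n_z = 0.05886.
Unit vector along 350° is (sin 350°, cos 350°) = (-0.1736, 0.9848).
Slope in that direction = a·(-0.1736) + b·(0.9848) = 0.09721.
Apparent dip = arctan|0.09721| = 5.6° (true dip is 13.1°, so apparent ≤ true as expected).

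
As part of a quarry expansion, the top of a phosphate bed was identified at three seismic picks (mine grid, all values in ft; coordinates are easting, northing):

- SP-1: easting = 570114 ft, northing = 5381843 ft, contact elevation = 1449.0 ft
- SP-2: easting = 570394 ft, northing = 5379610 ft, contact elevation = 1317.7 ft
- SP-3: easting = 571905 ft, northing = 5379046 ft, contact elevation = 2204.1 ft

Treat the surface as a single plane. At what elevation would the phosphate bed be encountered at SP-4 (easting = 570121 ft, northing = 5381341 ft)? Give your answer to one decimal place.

1383.8 ft

Let the plane be z = a·easting + b·northing + c.
SP-2−SP-1: 280a − 2233b = −131.3;  SP-3−SP-1: 1791a − 2797b = 755.1.
Solving gives a = 0.638461785, b = 0.138857725.
Then c = 1449 − a·570114 − b·5381843 = −1109857.48.
At (570121, 5381341): z = 364000.5 + 747240.8 − 1109857.48 = 1383.8 ft.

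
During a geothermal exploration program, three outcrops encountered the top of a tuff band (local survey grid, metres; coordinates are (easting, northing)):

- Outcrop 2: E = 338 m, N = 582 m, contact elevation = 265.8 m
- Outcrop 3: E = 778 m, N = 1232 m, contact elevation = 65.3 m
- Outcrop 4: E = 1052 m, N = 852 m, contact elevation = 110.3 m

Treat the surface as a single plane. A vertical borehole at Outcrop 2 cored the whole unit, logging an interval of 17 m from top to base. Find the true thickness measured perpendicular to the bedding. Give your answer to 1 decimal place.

16.5 m

Two edge vectors: Outcrop 2→Outcrop 3 = (440, 650, -200.5), Outcrop 2→Outcrop 4 = (714, 270, -155.5).
Normal n = (Outcrop 2→Outcrop 3) × (Outcrop 2→Outcrop 4) = (-46940, -74737, -345300).
So ∂z/∂E = −n_x/n_z = −0.13594 and ∂z/∂N = −n_y/n_z = −0.21644.
|∇z| = √(a²+b²) = 0.25559, so dip δ = arctan(0.25559) = 14.34°.
True thickness = vertical thickness × cos δ = 17 × cos 14.34° = 16.5 m.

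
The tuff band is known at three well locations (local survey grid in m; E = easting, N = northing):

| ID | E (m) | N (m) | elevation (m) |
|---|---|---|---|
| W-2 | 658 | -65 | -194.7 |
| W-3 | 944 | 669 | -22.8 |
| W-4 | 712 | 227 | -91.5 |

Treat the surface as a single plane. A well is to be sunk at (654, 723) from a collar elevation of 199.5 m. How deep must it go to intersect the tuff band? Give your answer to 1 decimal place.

Let the plane be z = a·E + b·N + c.
W-3−W-2: 286a + 734b = 171.9;  W-4−W-2: 54a + 292b = 103.2.
Solving gives a = −0.58241, b = 0.46113.
Then c = -194.7 − a·658 − b·-65 = 218.50.
At (654, 723): z_contact = −380.90 + 333.40 + 218.50 = 171.00 m.
Depth below ground = 199.5 − 171.00 = 28.5 m.

28.5 m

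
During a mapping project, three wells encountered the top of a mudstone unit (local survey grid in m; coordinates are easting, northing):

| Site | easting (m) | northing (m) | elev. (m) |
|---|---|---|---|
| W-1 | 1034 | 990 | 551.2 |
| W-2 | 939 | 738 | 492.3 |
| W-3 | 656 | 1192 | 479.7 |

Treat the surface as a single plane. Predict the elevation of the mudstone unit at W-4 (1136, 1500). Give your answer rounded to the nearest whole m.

Let the plane be z = a·easting + b·northing + c.
W-2−W-1: −95a − 252b = −58.9;  W-3−W-1: −378a + 202b = −71.5.
Solving gives a = 0.26140, b = 0.13519.
Then c = 551.2 − a·1034 − b·990 = 147.08.
At (1136, 1500): z = 296.9 + 202.8 + 147.08 = 646.8 m.

647 m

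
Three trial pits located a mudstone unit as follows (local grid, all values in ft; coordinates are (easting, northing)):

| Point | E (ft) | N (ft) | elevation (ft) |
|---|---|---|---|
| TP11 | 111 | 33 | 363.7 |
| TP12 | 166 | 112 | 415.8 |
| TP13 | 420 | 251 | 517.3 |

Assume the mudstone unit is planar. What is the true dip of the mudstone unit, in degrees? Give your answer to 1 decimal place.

31.8°

Two edge vectors: TP11→TP12 = (55, 79, 52.1), TP11→TP13 = (309, 218, 153.6).
Normal n = (TP11→TP12) × (TP11→TP13) = (776.6, 7650.9, -12421).
So ∂z/∂E = −n_x/n_z = 0.06252 and ∂z/∂N = −n_y/n_z = 0.61596.
Gradient magnitude |∇z| = √(a² + b²) = √(0.00391 + 0.37941) = 0.61913.
True dip = arctan(0.61913) = 31.8°, dipping toward S (azimuth ≈ 186°).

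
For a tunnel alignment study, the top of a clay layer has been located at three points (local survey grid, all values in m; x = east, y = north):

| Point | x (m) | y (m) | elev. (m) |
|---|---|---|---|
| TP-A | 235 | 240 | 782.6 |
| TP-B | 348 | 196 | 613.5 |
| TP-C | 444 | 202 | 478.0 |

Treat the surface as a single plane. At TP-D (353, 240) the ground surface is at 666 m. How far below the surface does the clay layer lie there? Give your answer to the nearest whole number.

Two edge vectors: TP-A→TP-B = (113, -44, -169.1), TP-A→TP-C = (209, -38, -304.6).
Normal n = (TP-A→TP-B) × (TP-A→TP-C) = (6976.6, -922.1, 4902).
So ∂z/∂x = −n_x/n_z = −1.42322 and ∂z/∂y = −n_y/n_z = 0.18811.
Intercept c from TP-A: 782.6 + 334.46 − 45.15 = 1071.91.
At (353, 240): z_contact = −502.4 + 45.1 + 1071.91 = 614.7 m.
Depth below ground = 666 − 614.7 = 51 m.

51 m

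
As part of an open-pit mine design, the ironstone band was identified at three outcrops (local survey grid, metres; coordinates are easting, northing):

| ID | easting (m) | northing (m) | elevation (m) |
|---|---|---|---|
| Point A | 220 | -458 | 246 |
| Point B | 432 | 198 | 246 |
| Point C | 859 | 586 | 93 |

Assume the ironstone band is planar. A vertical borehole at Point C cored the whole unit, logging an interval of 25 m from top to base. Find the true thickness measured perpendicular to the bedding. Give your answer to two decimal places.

22.06 m

Let the plane be z = a·easting + b·northing + c.
Point B−Point A: 212a + 656b = 0;  Point C−Point A: 639a + 1044b = −153.
Solving gives a = −0.50728, b = 0.16394.
|∇z| = √(a²+b²) = 0.53311, so dip δ = arctan(0.53311) = 28.06°.
True thickness = vertical thickness × cos δ = 25 × cos 28.06° = 22.06 m.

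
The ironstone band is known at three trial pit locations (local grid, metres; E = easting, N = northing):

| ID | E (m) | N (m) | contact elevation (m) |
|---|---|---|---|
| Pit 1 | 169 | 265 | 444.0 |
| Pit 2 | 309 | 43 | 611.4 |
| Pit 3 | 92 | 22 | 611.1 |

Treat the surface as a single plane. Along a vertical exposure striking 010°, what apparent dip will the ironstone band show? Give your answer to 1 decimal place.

Let the plane be z = a·E + b·N + c.
Pit 2−Pit 1: 140a − 222b = 167.4;  Pit 3−Pit 1: −77a − 243b = 167.1.
Solving gives a = 0.07008, b = −0.70986.
Unit vector along 010° is (sin 10°, cos 10°) = (0.1736, 0.9848).
Slope in that direction = a·(0.1736) + b·(0.9848) = −0.68691.
Apparent dip = arctan|0.68691| = 34.5° (true dip is 35.5°, so apparent ≤ true as expected).

34.5°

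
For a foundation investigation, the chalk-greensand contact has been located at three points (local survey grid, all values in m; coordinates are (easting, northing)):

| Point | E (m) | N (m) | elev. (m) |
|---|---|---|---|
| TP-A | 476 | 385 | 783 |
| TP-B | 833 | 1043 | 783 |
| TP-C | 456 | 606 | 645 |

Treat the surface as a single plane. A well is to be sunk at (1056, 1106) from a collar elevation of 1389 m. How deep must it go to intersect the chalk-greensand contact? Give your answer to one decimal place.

419.8 m

Two edge vectors: TP-A→TP-B = (357, 658, 0), TP-A→TP-C = (-20, 221, -138).
Normal n = (TP-A→TP-B) × (TP-A→TP-C) = (-90804, 49266, 92057).
So ∂z/∂E = −n_x/n_z = 0.986389 and ∂z/∂N = −n_y/n_z = −0.535168.
Intercept c from TP-A: 783 − 469.52 + 206.04 = 519.52.
At (1056, 1106): z_contact = 1041.63 − 591.90 + 519.52 = 969.25 m.
Depth below ground = 1389 − 969.25 = 419.8 m.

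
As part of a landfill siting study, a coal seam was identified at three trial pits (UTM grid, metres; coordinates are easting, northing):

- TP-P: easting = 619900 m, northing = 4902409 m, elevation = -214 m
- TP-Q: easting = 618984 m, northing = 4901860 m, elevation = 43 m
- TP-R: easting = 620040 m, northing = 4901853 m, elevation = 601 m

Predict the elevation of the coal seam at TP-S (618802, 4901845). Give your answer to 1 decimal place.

-31.5 m

Two edge vectors: TP-P→TP-Q = (-916, -549, 257), TP-P→TP-R = (140, -556, 815).
Normal n = (TP-P→TP-Q) × (TP-P→TP-R) = (-304543, 782520, 586156).
So ∂z/∂easting = −n_x/n_z = 0.519559639 and ∂z/∂northing = −n_y/n_z = −1.335002968.
Intercept c from TP-P: -214 − 322075.02 + 6544730.57 = 6222441.55.
At (618802, 4901845): z = 321504.5 − 6543977.6 + 6222441.55 = -31.5 m.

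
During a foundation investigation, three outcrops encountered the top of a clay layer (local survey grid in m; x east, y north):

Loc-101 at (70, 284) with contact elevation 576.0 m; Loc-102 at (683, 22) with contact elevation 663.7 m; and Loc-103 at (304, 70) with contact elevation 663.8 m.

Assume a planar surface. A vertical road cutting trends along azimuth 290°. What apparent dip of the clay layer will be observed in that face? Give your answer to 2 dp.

Two edge vectors: Loc-101→Loc-102 = (613, -262, 87.7), Loc-101→Loc-103 = (234, -214, 87.8).
Normal n = (Loc-101→Loc-102) × (Loc-101→Loc-103) = (-4235.8, -33299.6, -69874).
So ∂z/∂x = −n_x/n_z = −0.06062 and ∂z/∂y = −n_y/n_z = −0.47657.
Unit vector along 290° is (sin 290°, cos 290°) = (-0.9397, 0.3420).
Slope in that direction = a·(-0.9397) + b·(0.3420) = −0.10603.
Apparent dip = arctan|0.10603| = 6.05° (true dip is 25.7°, so apparent ≤ true as expected).

6.05°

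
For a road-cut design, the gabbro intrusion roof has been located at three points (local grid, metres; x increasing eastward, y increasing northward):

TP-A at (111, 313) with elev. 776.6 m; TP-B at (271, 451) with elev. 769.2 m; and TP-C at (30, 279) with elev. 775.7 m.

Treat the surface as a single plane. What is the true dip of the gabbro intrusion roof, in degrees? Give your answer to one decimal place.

8.3°

Two edge vectors: TP-A→TP-B = (160, 138, -7.4), TP-A→TP-C = (-81, -34, -0.9).
Normal n = (TP-A→TP-B) × (TP-A→TP-C) = (-375.8, 743.4, 5738).
So ∂z/∂x = −n_x/n_z = 0.06549 and ∂z/∂y = −n_y/n_z = −0.12956.
Gradient magnitude |∇z| = √(a² + b²) = √(0.00429 + 0.01679) = 0.14517.
True dip = arctan(0.14517) = 8.3°, dipping toward NNW (azimuth ≈ 333°).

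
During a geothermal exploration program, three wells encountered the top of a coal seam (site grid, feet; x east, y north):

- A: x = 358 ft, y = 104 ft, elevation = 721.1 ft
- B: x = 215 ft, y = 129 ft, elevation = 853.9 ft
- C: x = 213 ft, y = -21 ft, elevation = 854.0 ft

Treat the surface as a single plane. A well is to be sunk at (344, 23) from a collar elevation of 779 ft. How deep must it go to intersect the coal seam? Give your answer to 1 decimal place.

Let the plane be z = a·x + b·y + c.
B−A: −143a + 25b = 132.8;  C−A: −145a − 125b = 132.9.
Solving gives a = −0.92663, b = 0.01169.
Then c = 721.1 − a·358 − b·104 = 1051.62.
At (344, 23): z_contact = −318.76 + 0.27 + 1051.62 = 733.13 ft.
Depth below ground = 779 − 733.13 = 45.9 ft.

45.9 ft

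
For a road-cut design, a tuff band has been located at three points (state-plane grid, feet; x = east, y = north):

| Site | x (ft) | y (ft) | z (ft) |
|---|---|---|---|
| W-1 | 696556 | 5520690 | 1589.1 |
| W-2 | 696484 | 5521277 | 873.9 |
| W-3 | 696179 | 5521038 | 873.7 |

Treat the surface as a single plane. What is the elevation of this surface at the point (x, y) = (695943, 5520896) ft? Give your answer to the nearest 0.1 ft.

825.8 ft

Two edge vectors: W-1→W-2 = (-72, 587, -715.2), W-1→W-3 = (-377, 348, -715.4).
Normal n = (W-1→W-2) × (W-1→W-3) = (-171050.2, 218121.6, 196243).
So ∂z/∂x = −n_x/n_z = 0.871624466 and ∂z/∂y = −n_y/n_z = −1.111487289.
Intercept c from W-1: 1589.1 − 607135.25 + 6136176.76 = 5530630.61.
At (695943, 5520896): z = 606600.9 − 6136405.7 + 5530630.61 = 825.8 ft.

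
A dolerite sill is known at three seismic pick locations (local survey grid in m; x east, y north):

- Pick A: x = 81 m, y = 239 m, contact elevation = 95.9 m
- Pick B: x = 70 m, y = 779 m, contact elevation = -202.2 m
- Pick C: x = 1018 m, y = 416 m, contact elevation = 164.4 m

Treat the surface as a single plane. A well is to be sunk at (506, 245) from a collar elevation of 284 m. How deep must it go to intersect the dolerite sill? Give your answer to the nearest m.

Two edge vectors: Pick A→Pick B = (-11, 540, -298.1), Pick A→Pick C = (937, 177, 68.5).
Normal n = (Pick A→Pick B) × (Pick A→Pick C) = (89753.7, -278566.2, -507927).
So ∂z/∂x = −n_x/n_z = 0.17671 and ∂z/∂y = −n_y/n_z = −0.54844.
Intercept c from Pick A: 95.9 − 14.31 + 131.08 = 212.66.
At (506, 245): z_contact = 89.4 − 134.4 + 212.66 = 167.7 m.
Depth below ground = 284 − 167.7 = 116 m.

116 m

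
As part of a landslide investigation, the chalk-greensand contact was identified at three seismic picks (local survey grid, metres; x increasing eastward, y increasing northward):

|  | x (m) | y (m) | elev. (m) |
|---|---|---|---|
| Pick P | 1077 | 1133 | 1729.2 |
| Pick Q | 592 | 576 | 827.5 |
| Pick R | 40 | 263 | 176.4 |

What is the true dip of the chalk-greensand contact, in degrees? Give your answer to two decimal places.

Let the plane be z = a·x + b·y + c.
Pick Q−Pick P: −485a − 557b = −901.7;  Pick R−Pick P: −1037a − 870b = −1552.8.
Solving gives a = 0.51671, b = 1.16893.
Gradient magnitude |∇z| = √(a² + b²) = √(0.26699 + 1.36640) = 1.27804.
True dip = arctan(1.27804) = 51.96°, dipping toward SSW (azimuth ≈ 204°).

51.96°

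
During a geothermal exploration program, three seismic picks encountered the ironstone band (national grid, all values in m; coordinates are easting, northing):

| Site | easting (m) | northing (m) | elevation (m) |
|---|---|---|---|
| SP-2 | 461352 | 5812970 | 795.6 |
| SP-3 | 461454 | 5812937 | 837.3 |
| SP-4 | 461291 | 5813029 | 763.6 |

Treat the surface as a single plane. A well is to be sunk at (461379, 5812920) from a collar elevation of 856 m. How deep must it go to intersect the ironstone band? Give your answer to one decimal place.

41.9 m

Let the plane be z = a·easting + b·northing + c.
SP-3−SP-2: 102a − 33b = 41.7;  SP-4−SP-2: −61a + 59b = −32.
Solving gives a = 0.350636704, b = −0.179850187.
Then c = 795.6 − a·461352 − b·5812970 = 884492.40.
At (461379, 5812920): z_contact = 161776.41 − 1045454.75 + 884492.40 = 814.06 m.
Depth below ground = 856 − 814.06 = 41.9 m.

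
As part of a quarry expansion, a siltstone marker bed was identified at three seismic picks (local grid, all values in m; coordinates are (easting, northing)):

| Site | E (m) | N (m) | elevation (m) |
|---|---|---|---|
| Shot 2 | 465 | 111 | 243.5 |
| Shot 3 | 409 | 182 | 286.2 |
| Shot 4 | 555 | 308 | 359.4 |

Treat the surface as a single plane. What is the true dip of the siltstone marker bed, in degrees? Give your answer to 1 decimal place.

30.7°

Let the plane be z = a·E + b·N + c.
Shot 3−Shot 2: −56a + 71b = 42.7;  Shot 4−Shot 2: 90a + 197b = 115.9.
Solving gives a = −0.01050, b = 0.59312.
Gradient magnitude |∇z| = √(a² + b²) = √(0.00011 + 0.35180) = 0.59322.
True dip = arctan(0.59322) = 30.7°, dipping toward S (azimuth ≈ 179°).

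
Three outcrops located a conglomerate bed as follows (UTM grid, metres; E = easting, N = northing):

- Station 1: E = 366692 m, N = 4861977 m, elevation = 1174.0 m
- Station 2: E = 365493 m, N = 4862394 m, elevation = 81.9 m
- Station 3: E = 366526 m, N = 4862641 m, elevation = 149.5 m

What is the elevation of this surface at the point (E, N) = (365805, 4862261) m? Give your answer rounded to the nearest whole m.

401 m

Two edge vectors: Station 1→Station 2 = (-1199, 417, -1092.1), Station 1→Station 3 = (-166, 664, -1024.5).
Normal n = (Station 1→Station 2) × (Station 1→Station 3) = (297937.9, -1047086.9, -726914).
So ∂z/∂E = −n_x/n_z = 0.40986678 and ∂z/∂N = −n_y/n_z = −1.44045499.
Intercept c from Station 1: 1174 − 150294.87 + 7003459.04 = 6854338.17.
At (365805, 4862261): z = 149931.3 − 7003868.1 + 6854338.17 = 401.4 m.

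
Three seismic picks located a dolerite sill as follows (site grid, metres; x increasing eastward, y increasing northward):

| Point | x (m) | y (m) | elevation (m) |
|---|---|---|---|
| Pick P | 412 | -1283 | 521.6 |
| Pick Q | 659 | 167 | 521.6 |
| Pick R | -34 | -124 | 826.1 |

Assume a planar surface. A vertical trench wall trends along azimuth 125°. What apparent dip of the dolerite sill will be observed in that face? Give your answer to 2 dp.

Two edge vectors: Pick P→Pick Q = (247, 1450, 0), Pick P→Pick R = (-446, 1159, 304.5).
Normal n = (Pick P→Pick Q) × (Pick P→Pick R) = (441525, -75211.5, 932973).
So ∂z/∂x = −n_x/n_z = −0.47325 and ∂z/∂y = −n_y/n_z = 0.08061.
Unit vector along 125° is (sin 125°, cos 125°) = (0.8192, -0.5736).
Slope in that direction = a·(0.8192) + b·(-0.5736) = −0.43390.
Apparent dip = arctan|0.43390| = 23.46° (true dip is 25.6°, so apparent ≤ true as expected).

23.46°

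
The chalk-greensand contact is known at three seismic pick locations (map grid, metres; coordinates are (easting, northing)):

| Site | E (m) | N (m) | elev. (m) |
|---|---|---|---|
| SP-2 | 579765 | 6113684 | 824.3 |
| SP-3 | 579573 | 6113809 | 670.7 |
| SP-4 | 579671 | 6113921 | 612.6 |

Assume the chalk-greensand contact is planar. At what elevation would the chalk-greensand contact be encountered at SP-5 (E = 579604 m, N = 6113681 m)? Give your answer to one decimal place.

779.2 m

Let the plane be z = a·E + b·N + c.
SP-3−SP-2: −192a + 125b = −153.6;  SP-4−SP-2: −94a + 237b = −211.7.
Solving gives a = 0.294504355, b = −0.776441311.
Then c = 824.3 − a·579765 − b·6113684 = 4576997.80.
At (579604, 6113681): z = 170695.9 − 4746914.5 + 4576997.80 = 779.2 m.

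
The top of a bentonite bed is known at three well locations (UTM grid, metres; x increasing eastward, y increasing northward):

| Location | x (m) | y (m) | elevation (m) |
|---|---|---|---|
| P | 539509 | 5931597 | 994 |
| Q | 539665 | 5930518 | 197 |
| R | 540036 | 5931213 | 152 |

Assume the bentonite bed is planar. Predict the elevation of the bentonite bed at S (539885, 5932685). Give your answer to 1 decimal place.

Let the plane be z = a·x + b·y + c.
Q−P: 156a − 1079b = −797;  R−P: 527a − 384b = −842.
Solving gives a = −1.184265100, b = 0.567427845.
Then c = 994 − a·539509 − b·5931597 = −2725837.62.
At (539885, 5932685): z = −639367.0 + 3366370.7 − 2725837.62 = 1166.1 m.

1166.1 m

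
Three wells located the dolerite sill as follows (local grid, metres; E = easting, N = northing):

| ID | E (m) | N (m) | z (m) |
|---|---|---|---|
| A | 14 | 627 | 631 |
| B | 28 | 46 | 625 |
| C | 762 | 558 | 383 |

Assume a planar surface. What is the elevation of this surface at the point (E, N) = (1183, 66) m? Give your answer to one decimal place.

Let the plane be z = a·E + b·N + c.
B−A: 14a − 581b = −6;  C−A: 748a − 69b = −248.
Solving gives a = −0.331335, b = 0.002343.
Then c = 631 − a·14 − b·627 = 634.17.
At (1183, 66): z = −392.0 + 0.2 + 634.17 = 242.4 m.

242.4 m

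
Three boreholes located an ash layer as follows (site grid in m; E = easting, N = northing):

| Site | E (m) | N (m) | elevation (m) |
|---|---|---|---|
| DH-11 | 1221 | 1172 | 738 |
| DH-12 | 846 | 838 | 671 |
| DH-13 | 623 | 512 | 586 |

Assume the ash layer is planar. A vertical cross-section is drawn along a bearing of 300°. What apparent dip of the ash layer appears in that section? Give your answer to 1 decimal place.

16.5°

Let the plane be z = a·E + b·N + c.
DH-12−DH-11: −375a − 334b = −67;  DH-13−DH-11: −598a − 660b = −152.
Solving gives a = −0.13708, b = 0.35451.
Unit vector along 300° is (sin 300°, cos 300°) = (-0.8660, 0.5000).
Slope in that direction = a·(-0.8660) + b·(0.5000) = 0.29597.
Apparent dip = arctan|0.29597| = 16.5° (true dip is 20.8°, so apparent ≤ true as expected).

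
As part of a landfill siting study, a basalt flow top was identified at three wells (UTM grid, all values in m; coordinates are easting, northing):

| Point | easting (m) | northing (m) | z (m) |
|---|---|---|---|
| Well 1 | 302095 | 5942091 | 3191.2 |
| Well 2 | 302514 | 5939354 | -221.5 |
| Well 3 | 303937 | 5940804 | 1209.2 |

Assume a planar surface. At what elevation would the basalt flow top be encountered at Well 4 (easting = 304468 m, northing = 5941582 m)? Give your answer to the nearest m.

2030 m

Let the plane be z = a·easting + b·northing + c.
Well 2−Well 1: 419a − 2737b = −3412.7;  Well 3−Well 1: 1842a − 1287b = −1982.
Solving gives a = −0.22934697, b = 1.21176603.
Then c = 3191.2 − a·302095 − b·5942091 = −7127948.24.
At (304468, 5941582): z = −69828.8 + 7199807.2 − 7127948.24 = 2030.2 m.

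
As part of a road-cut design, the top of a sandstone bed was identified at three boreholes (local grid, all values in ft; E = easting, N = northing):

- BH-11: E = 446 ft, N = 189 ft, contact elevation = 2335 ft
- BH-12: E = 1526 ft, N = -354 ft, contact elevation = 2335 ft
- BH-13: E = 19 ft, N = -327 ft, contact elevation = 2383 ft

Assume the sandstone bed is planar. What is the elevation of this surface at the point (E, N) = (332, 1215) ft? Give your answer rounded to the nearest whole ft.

2271 ft

Two edge vectors: BH-11→BH-12 = (1080, -543, 0), BH-11→BH-13 = (-427, -516, 48).
Normal n = (BH-11→BH-12) × (BH-11→BH-13) = (-26064, -51840, -789141).
So ∂z/∂E = −n_x/n_z = −0.03303 and ∂z/∂N = −n_y/n_z = −0.06569.
Intercept c from BH-11: 2335 + 14.73 + 12.42 = 2362.15.
At (332, 1215): z = −11.0 − 79.8 + 2362.15 = 2271.4 ft.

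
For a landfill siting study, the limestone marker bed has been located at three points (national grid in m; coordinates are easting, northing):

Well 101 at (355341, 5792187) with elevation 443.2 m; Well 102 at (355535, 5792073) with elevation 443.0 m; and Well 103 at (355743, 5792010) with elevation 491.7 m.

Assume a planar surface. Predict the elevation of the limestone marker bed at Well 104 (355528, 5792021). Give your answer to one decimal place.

Two edge vectors: Well 101→Well 102 = (194, -114, -0.2), Well 101→Well 103 = (402, -177, 48.5).
Normal n = (Well 101→Well 102) × (Well 101→Well 103) = (-5564.4, -9489.4, 11490).
So ∂z/∂easting = −n_x/n_z = 0.484281984 and ∂z/∂northing = −n_y/n_z = 0.825883377.
Intercept c from Well 101: 443.2 − 172085.24 − 4783670.96 = −4955313.00.
At (355528, 5792021): z = 172175.8 + 4783533.9 − 4955313.00 = 396.7 m.

396.7 m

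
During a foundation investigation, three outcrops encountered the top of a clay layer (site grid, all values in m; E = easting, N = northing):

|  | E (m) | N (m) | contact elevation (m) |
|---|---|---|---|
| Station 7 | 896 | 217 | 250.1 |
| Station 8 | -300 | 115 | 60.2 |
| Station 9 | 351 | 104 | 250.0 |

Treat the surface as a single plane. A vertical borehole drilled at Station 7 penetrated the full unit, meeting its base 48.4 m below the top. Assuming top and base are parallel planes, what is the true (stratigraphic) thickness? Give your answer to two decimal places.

Two edge vectors: Station 7→Station 8 = (-1196, -102, -189.9), Station 7→Station 9 = (-545, -113, -0.1).
Normal n = (Station 7→Station 8) × (Station 7→Station 9) = (-21448.5, 103375.9, 79558).
So ∂z/∂E = −n_x/n_z = 0.26960 and ∂z/∂N = −n_y/n_z = −1.29938.
|∇z| = √(a²+b²) = 1.32705, so dip δ = arctan(1.32705) = 53.00°.
True thickness = vertical thickness × cos δ = 48.4 × cos 53.00° = 29.13 m.

29.13 m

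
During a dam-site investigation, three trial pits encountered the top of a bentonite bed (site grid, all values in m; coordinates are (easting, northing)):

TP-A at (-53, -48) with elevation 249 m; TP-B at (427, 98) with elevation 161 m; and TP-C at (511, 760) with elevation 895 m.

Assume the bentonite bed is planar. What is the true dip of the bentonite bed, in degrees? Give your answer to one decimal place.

52.3°

Let the plane be z = a·E + b·N + c.
TP-B−TP-A: 480a + 146b = −88;  TP-C−TP-A: 564a + 808b = 646.
Solving gives a = −0.54148, b = 1.17747.
Gradient magnitude |∇z| = √(a² + b²) = √(0.29320 + 1.38643) = 1.29601.
True dip = arctan(1.29601) = 52.3°, dipping toward SSE (azimuth ≈ 155°).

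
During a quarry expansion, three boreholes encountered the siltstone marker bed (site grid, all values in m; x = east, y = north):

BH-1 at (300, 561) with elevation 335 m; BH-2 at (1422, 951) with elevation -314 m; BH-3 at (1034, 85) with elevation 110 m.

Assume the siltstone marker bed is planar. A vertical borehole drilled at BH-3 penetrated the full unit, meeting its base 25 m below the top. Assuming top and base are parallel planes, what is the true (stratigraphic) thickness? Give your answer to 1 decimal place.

21.9 m

Let the plane be z = a·x + b·y + c.
BH-2−BH-1: 1122a + 390b = −649;  BH-3−BH-1: 734a − 476b = −225.
Solving gives a = −0.48355, b = −0.27296.
|∇z| = √(a²+b²) = 0.55527, so dip δ = arctan(0.55527) = 29.04°.
True thickness = vertical thickness × cos δ = 25 × cos 29.04° = 21.9 m.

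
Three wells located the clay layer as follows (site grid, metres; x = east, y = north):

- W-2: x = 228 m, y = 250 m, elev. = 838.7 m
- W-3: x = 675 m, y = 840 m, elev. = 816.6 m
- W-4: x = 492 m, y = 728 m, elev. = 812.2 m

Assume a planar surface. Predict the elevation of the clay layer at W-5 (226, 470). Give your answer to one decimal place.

Two edge vectors: W-2→W-3 = (447, 590, -22.1), W-2→W-4 = (264, 478, -26.5).
Normal n = (W-2→W-3) × (W-2→W-4) = (-5071.2, 6011.1, 57906).
So ∂z/∂x = −n_x/n_z = 0.08758 and ∂z/∂y = −n_y/n_z = −0.10381.
Intercept c from W-2: 838.7 − 19.97 + 25.95 = 844.68.
At (226, 470): z = 19.8 − 48.8 + 844.68 = 815.7 m.

815.7 m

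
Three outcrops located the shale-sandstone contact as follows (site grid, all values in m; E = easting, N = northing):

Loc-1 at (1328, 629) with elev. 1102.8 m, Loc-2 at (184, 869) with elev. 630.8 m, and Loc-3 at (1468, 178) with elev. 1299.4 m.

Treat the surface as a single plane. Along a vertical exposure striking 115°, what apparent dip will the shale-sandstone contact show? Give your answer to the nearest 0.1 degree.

24.3°

Let the plane be z = a·E + b·N + c.
Loc-2−Loc-1: −1144a + 240b = −472;  Loc-3−Loc-1: 140a − 451b = 196.6.
Solving gives a = 0.34351, b = −0.32929.
Unit vector along 115° is (sin 115°, cos 115°) = (0.9063, -0.4226).
Slope in that direction = a·(0.9063) + b·(-0.4226) = 0.45049.
Apparent dip = arctan|0.45049| = 24.3° (true dip is 25.4°, so apparent ≤ true as expected).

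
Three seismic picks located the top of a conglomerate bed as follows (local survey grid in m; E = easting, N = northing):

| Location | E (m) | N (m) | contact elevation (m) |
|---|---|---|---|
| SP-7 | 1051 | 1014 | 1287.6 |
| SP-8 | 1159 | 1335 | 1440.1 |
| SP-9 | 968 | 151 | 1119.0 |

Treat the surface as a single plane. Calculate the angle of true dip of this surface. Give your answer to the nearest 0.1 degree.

Let the plane be z = a·E + b·N + c.
SP-8−SP-7: 108a + 321b = 152.5;  SP-9−SP-7: −83a − 863b = −168.6.
Solving gives a = 1.16415, b = 0.08340.
Gradient magnitude |∇z| = √(a² + b²) = √(1.35524 + 0.00696) = 1.16713.
True dip = arctan(1.16713) = 49.4°, dipping toward W (azimuth ≈ 266°).

49.4°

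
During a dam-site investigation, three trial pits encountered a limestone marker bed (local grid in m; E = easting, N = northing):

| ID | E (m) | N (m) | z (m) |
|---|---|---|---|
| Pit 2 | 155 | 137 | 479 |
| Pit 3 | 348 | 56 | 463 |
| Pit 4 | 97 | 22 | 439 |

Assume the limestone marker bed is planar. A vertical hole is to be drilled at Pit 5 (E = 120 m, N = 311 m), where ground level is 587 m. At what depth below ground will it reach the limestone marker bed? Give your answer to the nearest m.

Two edge vectors: Pit 2→Pit 3 = (193, -81, -16), Pit 2→Pit 4 = (-58, -115, -40).
Normal n = (Pit 2→Pit 3) × (Pit 2→Pit 4) = (1400, 8648, -26893).
So ∂z/∂E = −n_x/n_z = 0.05206 and ∂z/∂N = −n_y/n_z = 0.32157.
Intercept c from Pit 2: 479 − 8.07 − 44.06 = 426.88.
At (120, 311): z_contact = 6.2 + 100.0 + 426.88 = 533.1 m.
Depth below ground = 587 − 533.1 = 54 m.

54 m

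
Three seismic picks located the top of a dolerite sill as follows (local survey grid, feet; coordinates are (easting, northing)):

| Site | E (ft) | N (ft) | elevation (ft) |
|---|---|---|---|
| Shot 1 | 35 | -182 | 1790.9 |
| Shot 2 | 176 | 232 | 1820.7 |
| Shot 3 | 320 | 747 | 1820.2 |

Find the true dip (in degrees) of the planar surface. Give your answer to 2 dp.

Let the plane be z = a·E + b·N + c.
Shot 2−Shot 1: 141a + 414b = 29.8;  Shot 3−Shot 1: 285a + 929b = 29.3.
Solving gives a = 1.19655, b = −0.33554.
Gradient magnitude |∇z| = √(a² + b²) = √(1.43174 + 0.11259) = 1.24271.
True dip = arctan(1.24271) = 51.18°, dipping toward WNW (azimuth ≈ 286°).

51.18°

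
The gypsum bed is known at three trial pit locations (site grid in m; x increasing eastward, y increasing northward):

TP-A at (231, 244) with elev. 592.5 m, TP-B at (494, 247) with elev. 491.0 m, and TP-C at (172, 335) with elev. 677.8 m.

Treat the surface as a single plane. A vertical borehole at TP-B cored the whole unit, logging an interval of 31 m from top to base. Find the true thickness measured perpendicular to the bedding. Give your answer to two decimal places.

24.35 m

Two edge vectors: TP-A→TP-B = (263, 3, -101.5), TP-A→TP-C = (-59, 91, 85.3).
Normal n = (TP-A→TP-B) × (TP-A→TP-C) = (9492.4, -16445.4, 24110).
So ∂z/∂x = −n_x/n_z = −0.39371 and ∂z/∂y = −n_y/n_z = 0.68210.
|∇z| = √(a²+b²) = 0.78757, so dip δ = arctan(0.78757) = 38.22°.
True thickness = vertical thickness × cos δ = 31 × cos 38.22° = 24.35 m.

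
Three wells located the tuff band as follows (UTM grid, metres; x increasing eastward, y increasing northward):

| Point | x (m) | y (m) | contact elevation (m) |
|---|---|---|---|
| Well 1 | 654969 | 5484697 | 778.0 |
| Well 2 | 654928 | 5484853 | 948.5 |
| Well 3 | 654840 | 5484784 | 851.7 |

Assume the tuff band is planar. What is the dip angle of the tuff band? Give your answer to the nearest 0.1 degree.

Let the plane be z = a·x + b·y + c.
Well 2−Well 1: −41a + 156b = 170.5;  Well 3−Well 1: −129a + 87b = 73.7.
Solving gives a = 0.20150, b = 1.14591.
Gradient magnitude |∇z| = √(a² + b²) = √(0.04060 + 1.31311) = 1.16349.
True dip = arctan(1.16349) = 49.3°, dipping toward S (azimuth ≈ 190°).

49.3°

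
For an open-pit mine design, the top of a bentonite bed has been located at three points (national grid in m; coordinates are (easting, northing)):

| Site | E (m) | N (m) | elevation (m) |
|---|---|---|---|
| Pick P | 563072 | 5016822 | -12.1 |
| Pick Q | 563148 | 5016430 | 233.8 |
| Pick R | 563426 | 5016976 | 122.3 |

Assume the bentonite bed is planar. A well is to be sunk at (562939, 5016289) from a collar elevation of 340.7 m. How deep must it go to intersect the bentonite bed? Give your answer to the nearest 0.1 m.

Let the plane be z = a·E + b·N + c.
Pick Q−Pick P: 76a − 392b = 245.9;  Pick R−Pick P: 354a + 154b = 134.4.
Solving gives a = 0.601795683, b = −0.510621245.
Then c = -12.1 − a·563072 − b·5016822 = 2222829.50.
At (562939, 5016289): z_contact = 338774.26 − 2561423.74 + 2222829.50 = 180.02 m.
Depth below ground = 340.7 − 180.02 = 160.7 m.

160.7 m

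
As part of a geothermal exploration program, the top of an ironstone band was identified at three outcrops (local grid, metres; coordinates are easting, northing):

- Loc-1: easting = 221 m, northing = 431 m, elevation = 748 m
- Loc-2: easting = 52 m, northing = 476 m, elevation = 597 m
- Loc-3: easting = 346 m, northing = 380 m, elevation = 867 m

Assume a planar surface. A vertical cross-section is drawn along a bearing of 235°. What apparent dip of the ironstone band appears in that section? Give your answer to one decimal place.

Let the plane be z = a·easting + b·northing + c.
Loc-2−Loc-1: −169a + 45b = −151;  Loc-3−Loc-1: 125a − 51b = 119.
Solving gives a = 0.78357, b = −0.41283.
Unit vector along 235° is (sin 235°, cos 235°) = (-0.8192, -0.5736).
Slope in that direction = a·(-0.8192) + b·(-0.5736) = −0.40507.
Apparent dip = arctan|0.40507| = 22.1° (true dip is 41.5°, so apparent ≤ true as expected).

22.1°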